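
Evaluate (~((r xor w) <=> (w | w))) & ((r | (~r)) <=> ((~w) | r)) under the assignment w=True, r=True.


Substitute w=True, r=True:
r xor w = True xor True = False
w | w = True | True = True
(r xor w) <=> (w | w) = False <=> True = False
~((r xor w) <=> (w | w)) = True
~r = False
r | (~r) = True | False = True
~w = False
(~w) | r = False | True = True
(r | (~r)) <=> ((~w) | r) = True <=> True = True
(~((r xor w) <=> (w | w))) & ((r | (~r)) <=> ((~w) | r)) = True & True = True

True


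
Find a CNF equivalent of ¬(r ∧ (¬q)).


Step 1: Apply De Morgan: ¬(r ∧ (¬q)) = ¬r ∨ ¬(¬q).
Step 2: Eliminate any double negations (¬¬X = X).

(¬r) ∨ q


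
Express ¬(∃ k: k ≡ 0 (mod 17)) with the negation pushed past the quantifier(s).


¬(∀ x: φ) = ∃ x: ¬φ, and ¬(∃ x: φ) = ∀ x: ¬φ.
Apply to the existential statement.

∀ k: ¬(k ≡ 0 (mod 17))


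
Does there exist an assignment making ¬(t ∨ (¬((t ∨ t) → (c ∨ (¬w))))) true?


Search for a satisfying assignment over {c, t, w}.
Try c=F, t=F, w=F: the formula evaluates to T.
A satisfying assignment exists.

Satisfiable.


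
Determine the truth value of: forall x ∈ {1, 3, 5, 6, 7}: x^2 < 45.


Evaluate the predicate on each element: 1:True, 3:True, 5:True, 6:True, 7:False.
Counterexample x = 7 fails the predicate.

False


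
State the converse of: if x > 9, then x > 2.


The converse of (P → Q) is (Q → P). It is not in general equivalent to the original.
Here P = 'x > 9' and Q = 'x > 2'.

If x > 2, then x > 9.


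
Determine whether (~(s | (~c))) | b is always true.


Build the truth table over {b, c, s}:
b | c | s | φ
-------------
False | False | False | False
True | False | False | True
False | True | False | True
True | True | False | True
False | False | True | False
True | False | True | True
False | True | True | False
True | True | True | True
Counterexample at row 1: with b=False, c=False, s=False, the formula is False.

No, it is not a tautology.


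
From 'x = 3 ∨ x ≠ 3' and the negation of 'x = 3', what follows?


Disjunctive syllogism: from (P ∨ Q) and ¬P, infer Q.
One disjunct, 'x = 3', is ruled out; the other must hold.

x ≠ 3


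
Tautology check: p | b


Build the truth table over {b, p}:
b | p | φ
---------
False | False | False
True | False | True
False | True | True
True | True | True
Counterexample at row 1: with b=False, p=False, the formula is False.

No, it is not a tautology.


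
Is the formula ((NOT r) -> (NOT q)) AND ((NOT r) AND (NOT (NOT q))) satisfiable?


Check all 4 assignments over {q, r}:
q | r | φ
---------
F | F | F
T | F | F
F | T | F
T | T | F
No assignment makes the formula true.

Unsatisfiable.


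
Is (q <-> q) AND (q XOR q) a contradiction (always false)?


Truth table over {q}:
q | φ
-----
F | F
T | F
Every row is false.

Yes, it is a contradiction.


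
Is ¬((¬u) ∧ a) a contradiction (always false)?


Truth table over {a, u}:
a | u | φ
---------
F | F | T
T | F | F
F | T | T
T | T | T
Satisfying assignment at row 1: a=F, u=F gives T.

No, it is not a contradiction.


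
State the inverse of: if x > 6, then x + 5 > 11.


The inverse of (P → Q) is (¬P → ¬Q). It is equivalent to the converse, not to the original.
Here P = 'x > 6' and Q = 'x + 5 > 11'.

If not (x > 6), then not (x + 5 > 11).


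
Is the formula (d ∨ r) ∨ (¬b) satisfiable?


Search for a satisfying assignment over {b, d, r}.
Try b=F, d=F, r=F: the formula evaluates to T.
A satisfying assignment exists.

Satisfiable.


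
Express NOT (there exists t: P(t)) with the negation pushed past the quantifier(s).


¬(for all x: φ) = there exists x: ¬φ, and ¬(there exists x: φ) = for all x: ¬φ.
Apply to the existential statement.

for all t: NOT(P(t))


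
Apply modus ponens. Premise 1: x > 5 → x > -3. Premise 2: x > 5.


Modus ponens: from (P → Q) and P, infer Q.
P = 'x > 5' is asserted, and P → Q holds, so Q follows.

x > -3.


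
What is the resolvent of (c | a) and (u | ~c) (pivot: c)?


The clauses contain complementary literals c and ~c.
Resolution eliminates this pair and disjoins the remaining literals (merging duplicates).

(a | u)


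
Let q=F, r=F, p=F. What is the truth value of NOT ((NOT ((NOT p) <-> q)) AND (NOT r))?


Substitute q=F, r=F, p=F:
NOT p = T
(NOT p) <-> q = T <-> F = F
NOT ((NOT p) <-> q) = T
NOT r = T
(NOT ((NOT p) <-> q)) AND (NOT r) = T AND T = T
NOT ((NOT ((NOT p) <-> q)) AND (NOT r)) = F

F


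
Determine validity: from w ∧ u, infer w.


This matches the form of conjunction elimination: the conclusion follows in every model of the premises.

Valid.


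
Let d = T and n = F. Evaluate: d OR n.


Disjunction is false only when both operands are false.
Substitute: d=T, n=F.
T OR F evaluates to T.

T


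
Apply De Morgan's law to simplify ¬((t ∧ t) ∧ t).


De Morgan: the negation of a conjunction is the disjunction of the negations.
Distribute ¬ across ∧, flipping it to ∨, and negate each literal.

((¬t) ∨ (¬t)) ∨ (¬t)


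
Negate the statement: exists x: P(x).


¬(forall x: φ) = exists x: ¬φ, and ¬(exists x: φ) = forall x: ¬φ.
Apply to the existential statement.

forall x: ~(P(x))


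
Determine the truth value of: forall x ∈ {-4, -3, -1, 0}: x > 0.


Evaluate the predicate on each element: -4:False, -3:False, -1:False, 0:False.
Counterexample x = -4 fails the predicate.

False


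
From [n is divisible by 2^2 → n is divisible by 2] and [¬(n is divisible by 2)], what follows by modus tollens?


Modus tollens: from (P → Q) and ¬Q, infer ¬P.
Q = 'n is divisible by 2' is denied; since P → Q, P must also fail.

Not (n is divisible by 2^2).


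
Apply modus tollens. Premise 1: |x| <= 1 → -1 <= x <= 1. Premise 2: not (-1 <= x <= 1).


Modus tollens: from (P → Q) and ¬Q, infer ¬P.
Q = '-1 <= x <= 1' is denied; since P → Q, P must also fail.

Not (|x| <= 1).


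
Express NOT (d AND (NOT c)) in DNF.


Step 1: Apply De Morgan: ¬(d ∧ (¬c)) = ¬d ∨ ¬(¬c).
Step 2: Eliminate any double negations (¬¬X = X).

(NOT d) OR c


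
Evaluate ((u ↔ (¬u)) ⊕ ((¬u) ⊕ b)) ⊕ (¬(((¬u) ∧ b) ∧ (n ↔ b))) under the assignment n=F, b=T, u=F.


Substitute n=F, b=T, u=F:
… (earlier sub-steps elided)
u ↔ (¬u) = F ↔ T = F
¬u = T
(¬u) ⊕ b = T ⊕ T = F
(u ↔ (¬u)) ⊕ ((¬u) ⊕ b) = F ⊕ F = F
¬u = T
(¬u) ∧ b = T ∧ T = T
n ↔ b = F ↔ T = F
((¬u) ∧ b) ∧ (n ↔ b) = T ∧ F = F
¬(((¬u) ∧ b) ∧ (n ↔ b)) = T
((u ↔ (¬u)) ⊕ ((¬u) ⊕ b)) ⊕ (¬(((¬u) ∧ b) ∧ (n ↔ b))) = F ⊕ T = T

T


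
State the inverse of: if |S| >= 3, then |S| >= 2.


The inverse of (P → Q) is (¬P → ¬Q). It is equivalent to the converse, not to the original.
Here P = '|S| >= 3' and Q = '|S| >= 2'.

If not (|S| >= 3), then not (|S| >= 2).


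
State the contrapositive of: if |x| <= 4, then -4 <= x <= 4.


The contrapositive of (P → Q) is (¬Q → ¬P); it is logically equivalent to the original.
Here P = '|x| <= 4' and Q = '-4 <= x <= 4'.

If not (-4 <= x <= 4), then not (|x| <= 4).


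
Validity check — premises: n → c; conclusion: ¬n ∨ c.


This matches the form of material implication: the conclusion follows in every model of the premises.

Valid.


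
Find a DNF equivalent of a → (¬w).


Step 1: Rewrite a → (¬w) as ¬a ∨ (¬w).

(¬a) ∨ (¬w)


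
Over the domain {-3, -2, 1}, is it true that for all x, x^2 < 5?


Evaluate the predicate on each element: -3:F, -2:T, 1:T.
Counterexample x = -3 fails the predicate.

F


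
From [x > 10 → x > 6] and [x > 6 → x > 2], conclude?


Hypothetical syllogism: from (P → Q) and (Q → R), infer (P → R).
Chain the two implications through the shared middle term 'x > 6'.

x > 10 → x > 2


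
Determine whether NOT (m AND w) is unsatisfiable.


Truth table over {m, w}:
m | w | φ
---------
F | F | T
T | F | T
F | T | T
T | T | F
Satisfying assignment at row 1: m=F, w=F gives T.

No, it is not a contradiction.


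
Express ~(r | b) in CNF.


Step 1: Apply De Morgan: ¬(r ∨ b) = ¬r ∧ ¬b.

(~r) & (~b)


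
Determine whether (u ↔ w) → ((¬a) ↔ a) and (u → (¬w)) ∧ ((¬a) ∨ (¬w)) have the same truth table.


Compare truth tables:
a | u | w | φ | ψ
-----------------
F | F | F | F | T
T | F | F | F | T
F | T | F | T | T
T | T | F | T | T
F | F | T | T | T
T | F | T | T | F
F | T | T | F | F
T | T | T | F | F
They differ at row 1 (a=F, u=F, w=F): φ=F but ψ=T.

No, they are not logically equivalent.


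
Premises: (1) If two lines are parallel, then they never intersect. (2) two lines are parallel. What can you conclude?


Modus ponens: from (P → Q) and P, infer Q.
P = 'two lines are parallel' is asserted, and P → Q holds, so Q follows.

they never intersect.


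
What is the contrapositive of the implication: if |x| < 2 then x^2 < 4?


The contrapositive of (P → Q) is (¬Q → ¬P); it is logically equivalent to the original.
Here P = '|x| < 2' and Q = 'x^2 < 4'.

If not (x^2 < 4), then not (|x| < 2).


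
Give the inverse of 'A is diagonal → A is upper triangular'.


The inverse of (P → Q) is (¬P → ¬Q). It is equivalent to the converse, not to the original.
Here P = 'A is diagonal' and Q = 'A is upper triangular'.

If not (A is diagonal), then not (A is upper triangular).


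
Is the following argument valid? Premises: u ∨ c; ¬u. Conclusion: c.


This matches the form of disjunctive syllogism: the conclusion follows in every model of the premises.

Valid.


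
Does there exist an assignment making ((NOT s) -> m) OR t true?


Search for a satisfying assignment over {m, s, t}.
Try m=T, s=F, t=F: the formula evaluates to T.
A satisfying assignment exists.

Satisfiable.


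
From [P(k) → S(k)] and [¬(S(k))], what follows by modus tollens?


Modus tollens: from (P → Q) and ¬Q, infer ¬P.
Q = 'S(k)' is denied; since P → Q, P must also fail.

Not (P(k)).


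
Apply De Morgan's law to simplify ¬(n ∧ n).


De Morgan: the negation of a conjunction is the disjunction of the negations.
Distribute ¬ across ∧, flipping it to ∨, and negate each literal.

(¬n) ∨ (¬n)


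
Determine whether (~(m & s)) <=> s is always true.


Build the truth table over {m, s}:
m | s | φ
---------
False | False | False
True | False | False
False | True | True
True | True | False
Counterexample at row 1: with m=False, s=False, the formula is False.

No, it is not a tautology.


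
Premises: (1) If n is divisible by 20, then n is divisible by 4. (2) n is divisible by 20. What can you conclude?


Modus ponens: from (P → Q) and P, infer Q.
P = 'n is divisible by 20' is asserted, and P → Q holds, so Q follows.

n is divisible by 4.


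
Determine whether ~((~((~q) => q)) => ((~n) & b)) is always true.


Build the truth table over {b, n, q}:
b | n | q | φ
-------------
False | False | False | True
True | False | False | False
False | True | False | True
True | True | False | True
False | False | True | False
True | False | True | False
False | True | True | False
True | True | True | False
Counterexample at row 2: with b=True, n=False, q=False, the formula is False.

No, it is not a tautology.


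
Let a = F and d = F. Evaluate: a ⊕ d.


Exclusive or is true when exactly one operand is true.
Substitute: a=F, d=F.
F ⊕ F evaluates to F.

F


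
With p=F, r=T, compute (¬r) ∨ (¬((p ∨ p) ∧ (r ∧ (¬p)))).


Substitute p=F, r=T:
¬r = F
p ∨ p = F ∨ F = F
¬p = T
r ∧ (¬p) = T ∧ T = T
(p ∨ p) ∧ (r ∧ (¬p)) = F ∧ T = F
¬((p ∨ p) ∧ (r ∧ (¬p))) = T
(¬r) ∨ (¬((p ∨ p) ∧ (r ∧ (¬p)))) = F ∨ T = T

T


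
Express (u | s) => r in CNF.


Step 1: Rewrite as ¬(u ∨ s) ∨ r = (¬u ∧ ¬s) ∨ r.
Step 2: Distribute ∨ over ∧.

((~u) | r) & ((~s) | r)


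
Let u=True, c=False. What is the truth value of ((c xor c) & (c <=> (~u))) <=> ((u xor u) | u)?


Substitute u=True, c=False:
c xor c = False xor False = False
~u = False
c <=> (~u) = False <=> False = True
(c xor c) & (c <=> (~u)) = False & True = False
u xor u = True xor True = False
(u xor u) | u = False | True = True
((c xor c) & (c <=> (~u))) <=> ((u xor u) | u) = False <=> True = False

False


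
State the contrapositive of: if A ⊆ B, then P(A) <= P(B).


The contrapositive of (P → Q) is (¬Q → ¬P); it is logically equivalent to the original.
Here P = 'A ⊆ B' and Q = 'P(A) <= P(B)'.

If not (P(A) <= P(B)), then not (A ⊆ B).


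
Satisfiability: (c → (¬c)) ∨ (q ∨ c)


Search for a satisfying assignment over {c, q}.
Try c=F, q=F: the formula evaluates to T.
A satisfying assignment exists.

Satisfiable.


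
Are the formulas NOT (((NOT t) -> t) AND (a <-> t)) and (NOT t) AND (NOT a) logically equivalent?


Compare truth tables:
a | t | φ | ψ
-------------
F | F | T | T
T | F | T | F
F | T | T | F
T | T | F | F
They differ at row 2 (a=T, t=F): φ=T but ψ=F.

No, they are not logically equivalent.


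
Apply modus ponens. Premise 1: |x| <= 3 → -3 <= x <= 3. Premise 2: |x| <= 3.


Modus ponens: from (P → Q) and P, infer Q.
P = '|x| <= 3' is asserted, and P → Q holds, so Q follows.

-3 <= x <= 3.


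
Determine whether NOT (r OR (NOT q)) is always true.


Build the truth table over {q, r}:
q | r | φ
---------
F | F | F
T | F | T
F | T | F
T | T | F
Counterexample at row 1: with q=F, r=F, the formula is F.

No, it is not a tautology.


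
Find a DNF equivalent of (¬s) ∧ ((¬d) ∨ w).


Step 1: Distribute ∧ over ∨: (¬s) ∧ ((¬d) ∨ w) = ((¬s) ∧ (¬d)) ∨ ((¬s) ∧ w).

((¬s) ∧ (¬d)) ∨ ((¬s) ∧ w)


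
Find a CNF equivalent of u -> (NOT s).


Step 1: Rewrite u → (¬s) as ¬u ∨ (¬s).

(NOT u) OR (NOT s)


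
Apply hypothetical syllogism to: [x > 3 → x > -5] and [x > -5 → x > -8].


Hypothetical syllogism: from (P → Q) and (Q → R), infer (P → R).
Chain the two implications through the shared middle term 'x > -5'.

x > 3 → x > -8


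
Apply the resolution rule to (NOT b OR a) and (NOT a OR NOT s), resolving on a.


The clauses contain complementary literals a and NOTa.
Resolution eliminates this pair and disjoins the remaining literals (merging duplicates).

(NOT b OR NOT s)


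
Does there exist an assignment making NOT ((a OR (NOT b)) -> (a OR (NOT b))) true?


Check all 4 assignments over {a, b}:
a | b | φ
---------
F | F | F
T | F | F
F | T | F
T | T | F
No assignment makes the formula true.

Unsatisfiable.


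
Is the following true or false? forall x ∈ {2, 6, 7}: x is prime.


Evaluate the predicate on each element: 2:True, 6:False, 7:True.
Counterexample x = 6 fails the predicate.

False


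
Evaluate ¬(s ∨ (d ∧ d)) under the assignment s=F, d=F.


Substitute s=F, d=F:
d ∧ d = F ∧ F = F
s ∨ (d ∧ d) = F ∨ F = F
¬(s ∨ (d ∧ d)) = T

T


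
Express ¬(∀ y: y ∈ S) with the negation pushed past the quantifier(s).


¬(∀ x: φ) = ∃ x: ¬φ, and ¬(∃ x: φ) = ∀ x: ¬φ.
Apply to the universal statement.

∃ y: ¬(y ∈ S)


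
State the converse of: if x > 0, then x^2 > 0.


The converse of (P → Q) is (Q → P). It is not in general equivalent to the original.
Here P = 'x > 0' and Q = 'x^2 > 0'.

If x^2 > 0, then x > 0.


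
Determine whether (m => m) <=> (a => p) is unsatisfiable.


Truth table over {a, m, p}:
a | m | p | φ
-------------
False | False | False | True
True | False | False | False
False | True | False | True
True | True | False | False
False | False | True | True
True | False | True | True
False | True | True | True
True | True | True | True
Satisfying assignment at row 1: a=False, m=False, p=False gives True.

No, it is not a contradiction.


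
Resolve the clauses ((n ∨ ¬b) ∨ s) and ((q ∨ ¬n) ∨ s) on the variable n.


The clauses contain complementary literals n and ¬n.
Resolution eliminates this pair and disjoins the remaining literals (merging duplicates).

((s ∨ ¬b) ∨ q)


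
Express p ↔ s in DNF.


Step 1: p ↔ s is true exactly when both agree: (p ∧ s) ∨ (¬p ∧ ¬s).

(p ∧ s) ∨ ((¬p) ∧ (¬s))


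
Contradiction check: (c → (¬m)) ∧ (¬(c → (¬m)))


Truth table over {c, m}:
c | m | φ
---------
F | F | F
T | F | F
F | T | F
T | T | F
Every row is false.

Yes, it is a contradiction.


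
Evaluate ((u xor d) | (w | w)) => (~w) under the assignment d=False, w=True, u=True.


Substitute d=False, w=True, u=True:
u xor d = True xor False = True
w | w = True | True = True
(u xor d) | (w | w) = True | True = True
~w = False
((u xor d) | (w | w)) => (~w) = True => False = False

False


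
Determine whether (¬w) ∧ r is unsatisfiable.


Truth table over {r, w}:
r | w | φ
---------
F | F | F
T | F | T
F | T | F
T | T | F
Satisfying assignment at row 2: r=T, w=F gives T.

No, it is not a contradiction.


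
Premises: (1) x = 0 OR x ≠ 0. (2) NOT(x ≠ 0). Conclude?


Disjunctive syllogism: from (P ∨ Q) and ¬P, infer Q.
One disjunct, 'x ≠ 0', is ruled out; the other must hold.

x = 0


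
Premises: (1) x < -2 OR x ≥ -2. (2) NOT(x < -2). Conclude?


Disjunctive syllogism: from (P ∨ Q) and ¬P, infer Q.
One disjunct, 'x < -2', is ruled out; the other must hold.

x ≥ -2


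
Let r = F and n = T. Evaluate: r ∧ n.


Conjunction is true only when both operands are true.
Substitute: r=F, n=T.
F ∧ T evaluates to F.

F


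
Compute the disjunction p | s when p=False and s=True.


Disjunction is false only when both operands are false.
Substitute: p=False, s=True.
False | True evaluates to True.

True


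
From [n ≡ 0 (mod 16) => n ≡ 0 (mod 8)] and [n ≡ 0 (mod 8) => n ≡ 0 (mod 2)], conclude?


Hypothetical syllogism: from (P → Q) and (Q → R), infer (P → R).
Chain the two implications through the shared middle term 'n ≡ 0 (mod 8)'.

n ≡ 0 (mod 16) => n ≡ 0 (mod 2)


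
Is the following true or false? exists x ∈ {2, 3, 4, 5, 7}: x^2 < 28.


Evaluate the predicate on each element: 2:True, 3:True, 4:True, 5:True, 7:False.
Witness x = 2 satisfies the predicate.

True


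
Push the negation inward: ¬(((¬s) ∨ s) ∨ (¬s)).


De Morgan: the negation of a disjunction is the conjunction of the negations.
Distribute ¬ across ∨, flipping it to ∧, and negate each literal.

(s ∧ (¬s)) ∧ s


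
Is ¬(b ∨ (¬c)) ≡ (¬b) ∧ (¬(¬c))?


Compare truth tables:
b | c | φ | ψ
-------------
F | F | F | F
T | F | F | F
F | T | T | T
T | T | F | F
The columns φ and ψ agree on every row.

Yes, they are logically equivalent.


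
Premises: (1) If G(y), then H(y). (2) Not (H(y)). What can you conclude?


Modus tollens: from (P → Q) and ¬Q, infer ¬P.
Q = 'H(y)' is denied; since P → Q, P must also fail.

Not (G(y)).


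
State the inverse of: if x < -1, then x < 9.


The inverse of (P → Q) is (¬P → ¬Q). It is equivalent to the converse, not to the original.
Here P = 'x < -1' and Q = 'x < 9'.

If not (x < -1), then not (x < 9).


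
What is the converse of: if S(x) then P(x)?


The converse of (P → Q) is (Q → P). It is not in general equivalent to the original.
Here P = 'S(x)' and Q = 'P(x)'.

If P(x), then S(x).


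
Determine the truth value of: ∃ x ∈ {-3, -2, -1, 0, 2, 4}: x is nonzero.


Evaluate the predicate on each element: -3:T, -2:T, -1:T, 0:F, 2:T, 4:T.
Witness x = -3 satisfies the predicate.

T


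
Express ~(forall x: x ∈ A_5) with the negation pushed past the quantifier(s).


¬(forall x: φ) = exists x: ¬φ, and ¬(exists x: φ) = forall x: ¬φ.
Apply to the universal statement.

exists x: ~(x ∈ A_5)


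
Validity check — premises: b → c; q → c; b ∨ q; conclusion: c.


This matches the form of proof by cases: the conclusion follows in every model of the premises.

Valid.


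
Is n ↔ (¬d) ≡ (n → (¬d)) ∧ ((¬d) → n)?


Compare truth tables:
d | n | φ | ψ
-------------
F | F | F | F
T | F | T | T
F | T | T | T
T | T | F | F
The columns φ and ψ agree on every row.

Yes, they are logically equivalent.


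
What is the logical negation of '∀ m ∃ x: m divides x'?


Negation flips each quantifier (∀↔∃) and negates the inner predicate.
¬(∀ m ∃ x: φ) = ∃ m ∀ x: ¬φ.

∃ m ∀ x: ¬(m divides x)


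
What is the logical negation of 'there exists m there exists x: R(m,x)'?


Negation flips each quantifier (∀↔∃) and negates the inner predicate.
¬(there exists m there exists x: φ) = for all m for all x: ¬φ.

for all m for all x: NOT(R(m,x))


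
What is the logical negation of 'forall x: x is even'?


¬(forall x: φ) = exists x: ¬φ, and ¬(exists x: φ) = forall x: ¬φ.
Apply to the universal statement.

exists x: ~(x is even)


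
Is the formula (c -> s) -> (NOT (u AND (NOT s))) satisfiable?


Search for a satisfying assignment over {c, s, u}.
Try c=F, s=F, u=F: the formula evaluates to T.
A satisfying assignment exists.

Satisfiable.


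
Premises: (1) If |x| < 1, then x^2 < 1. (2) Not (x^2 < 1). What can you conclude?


Modus tollens: from (P → Q) and ¬Q, infer ¬P.
Q = 'x^2 < 1' is denied; since P → Q, P must also fail.

Not (|x| < 1).


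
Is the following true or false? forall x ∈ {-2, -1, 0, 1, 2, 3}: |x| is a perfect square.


Evaluate the predicate on each element: -2:False, -1:True, 0:True, 1:True, 2:False, 3:False.
Counterexample x = -2 fails the predicate.

False


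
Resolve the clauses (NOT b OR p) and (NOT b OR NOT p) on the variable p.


The clauses contain complementary literals p and NOTp.
Resolution eliminates this pair and disjoins the remaining literals (merging duplicates).

NOT b


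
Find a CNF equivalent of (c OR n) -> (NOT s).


Step 1: Rewrite as ¬(c ∨ n) ∨ (¬s) = (¬c ∧ ¬n) ∨ (¬s).
Step 2: Distribute ∨ over ∧.

((NOT c) OR (NOT s)) AND ((NOT n) OR (NOT s))


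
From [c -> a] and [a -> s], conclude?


Hypothetical syllogism: from (P → Q) and (Q → R), infer (P → R).
Chain the two implications through the shared middle term 'a'.

c -> s


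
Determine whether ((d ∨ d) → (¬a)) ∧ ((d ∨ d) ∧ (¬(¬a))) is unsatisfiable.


Truth table over {a, d}:
a | d | φ
---------
F | F | F
T | F | F
F | T | F
T | T | F
Every row is false.

Yes, it is a contradiction.


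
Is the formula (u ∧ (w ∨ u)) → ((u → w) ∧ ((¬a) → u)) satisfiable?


Search for a satisfying assignment over {a, u, w}.
Try a=F, u=F, w=F: the formula evaluates to T.
A satisfying assignment exists.

Satisfiable.


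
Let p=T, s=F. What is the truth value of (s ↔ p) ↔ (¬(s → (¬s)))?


Substitute p=T, s=F:
s ↔ p = F ↔ T = F
¬s = T
s → (¬s) = F → T = T
¬(s → (¬s)) = F
(s ↔ p) ↔ (¬(s → (¬s))) = F ↔ F = T

T


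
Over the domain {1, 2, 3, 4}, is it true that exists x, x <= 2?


Evaluate the predicate on each element: 1:True, 2:True, 3:False, 4:False.
Witness x = 1 satisfies the predicate.

True


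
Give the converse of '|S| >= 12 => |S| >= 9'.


The converse of (P → Q) is (Q → P). It is not in general equivalent to the original.
Here P = '|S| >= 12' and Q = '|S| >= 9'.

If |S| >= 9, then |S| >= 12.


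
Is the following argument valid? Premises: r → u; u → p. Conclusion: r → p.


This matches the form of hypothetical syllogism: the conclusion follows in every model of the premises.

Valid.


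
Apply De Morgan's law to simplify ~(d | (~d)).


De Morgan: the negation of a disjunction is the conjunction of the negations.
Distribute ~ across |, flipping it to &, and negate each literal.

(~d) & d


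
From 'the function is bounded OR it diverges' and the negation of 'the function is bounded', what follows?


Disjunctive syllogism: from (P ∨ Q) and ¬P, infer Q.
One disjunct, 'the function is bounded', is ruled out; the other must hold.

it diverges


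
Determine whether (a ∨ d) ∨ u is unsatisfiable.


Truth table over {a, d, u}:
a | d | u | φ
-------------
F | F | F | F
T | F | F | T
F | T | F | T
T | T | F | T
F | F | T | T
T | F | T | T
F | T | T | T
T | T | T | T
Satisfying assignment at row 2: a=T, d=F, u=F gives T.

No, it is not a contradiction.


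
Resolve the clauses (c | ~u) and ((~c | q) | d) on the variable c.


The clauses contain complementary literals c and ~c.
Resolution eliminates this pair and disjoins the remaining literals (merging duplicates).

((~u | q) | d)


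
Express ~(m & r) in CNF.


Step 1: Apply De Morgan: ¬(m ∧ r) = ¬m ∨ ¬r.

(~m) | (~r)


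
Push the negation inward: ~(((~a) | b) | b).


De Morgan: the negation of a disjunction is the conjunction of the negations.
Distribute ~ across |, flipping it to &, and negate each literal.

(a & (~b)) & (~b)


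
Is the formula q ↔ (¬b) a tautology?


Build the truth table over {b, q}:
b | q | φ
---------
F | F | F
T | F | T
F | T | T
T | T | F
Counterexample at row 1: with b=F, q=F, the formula is F.

No, it is not a tautology.


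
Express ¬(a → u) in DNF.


Step 1: Rewrite implication then negate: ¬(¬a ∨ u) = a ∧ ¬u.

a ∧ (¬u)


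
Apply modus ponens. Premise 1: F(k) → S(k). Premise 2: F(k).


Modus ponens: from (P → Q) and P, infer Q.
P = 'F(k)' is asserted, and P → Q holds, so Q follows.

S(k).


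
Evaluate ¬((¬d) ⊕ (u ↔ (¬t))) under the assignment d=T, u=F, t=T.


Substitute d=T, u=F, t=T:
¬d = F
¬t = F
u ↔ (¬t) = F ↔ F = T
(¬d) ⊕ (u ↔ (¬t)) = F ⊕ T = T
¬((¬d) ⊕ (u ↔ (¬t))) = F

F


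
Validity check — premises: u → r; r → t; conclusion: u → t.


This matches the form of hypothetical syllogism: the conclusion follows in every model of the premises.

Valid.


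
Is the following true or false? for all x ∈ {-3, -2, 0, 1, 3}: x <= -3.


Evaluate the predicate on each element: -3:T, -2:F, 0:F, 1:F, 3:F.
Counterexample x = -2 fails the predicate.

F


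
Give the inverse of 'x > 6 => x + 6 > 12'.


The inverse of (P → Q) is (¬P → ¬Q). It is equivalent to the converse, not to the original.
Here P = 'x > 6' and Q = 'x + 6 > 12'.

If not (x > 6), then not (x + 6 > 12).


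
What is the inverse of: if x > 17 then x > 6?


The inverse of (P → Q) is (¬P → ¬Q). It is equivalent to the converse, not to the original.
Here P = 'x > 17' and Q = 'x > 6'.

If not (x > 17), then not (x > 6).


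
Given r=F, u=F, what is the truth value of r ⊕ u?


Exclusive or is true when exactly one operand is true.
Substitute: r=F, u=F.
F ⊕ F evaluates to F.

F


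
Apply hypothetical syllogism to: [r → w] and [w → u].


Hypothetical syllogism: from (P → Q) and (Q → R), infer (P → R).
Chain the two implications through the shared middle term 'w'.

r → u


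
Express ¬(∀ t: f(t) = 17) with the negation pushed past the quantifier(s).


¬(∀ x: φ) = ∃ x: ¬φ, and ¬(∃ x: φ) = ∀ x: ¬φ.
Apply to the universal statement.

∃ t: ¬(f(t) = 17)


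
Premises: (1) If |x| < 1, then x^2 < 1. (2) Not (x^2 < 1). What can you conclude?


Modus tollens: from (P → Q) and ¬Q, infer ¬P.
Q = 'x^2 < 1' is denied; since P → Q, P must also fail.

Not (|x| < 1).


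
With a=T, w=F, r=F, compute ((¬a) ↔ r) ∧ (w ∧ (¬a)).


Substitute a=T, w=F, r=F:
¬a = F
(¬a) ↔ r = F ↔ F = T
¬a = F
w ∧ (¬a) = F ∧ F = F
((¬a) ↔ r) ∧ (w ∧ (¬a)) = T ∧ F = F

F


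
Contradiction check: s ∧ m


Truth table over {m, s}:
m | s | φ
---------
F | F | F
T | F | F
F | T | F
T | T | T
Satisfying assignment at row 4: m=T, s=T gives T.

No, it is not a contradiction.


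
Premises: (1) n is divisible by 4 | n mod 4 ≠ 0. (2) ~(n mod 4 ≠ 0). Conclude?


Disjunctive syllogism: from (P ∨ Q) and ¬P, infer Q.
One disjunct, 'n mod 4 ≠ 0', is ruled out; the other must hold.

n is divisible by 4


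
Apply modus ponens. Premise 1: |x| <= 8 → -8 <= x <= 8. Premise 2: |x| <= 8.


Modus ponens: from (P → Q) and P, infer Q.
P = '|x| <= 8' is asserted, and P → Q holds, so Q follows.

-8 <= x <= 8.


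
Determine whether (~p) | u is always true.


Build the truth table over {p, u}:
p | u | φ
---------
False | False | True
True | False | False
False | True | True
True | True | True
Counterexample at row 2: with p=True, u=False, the formula is False.

No, it is not a tautology.


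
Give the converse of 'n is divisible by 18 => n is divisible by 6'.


The converse of (P → Q) is (Q → P). It is not in general equivalent to the original.
Here P = 'n is divisible by 18' and Q = 'n is divisible by 6'.

If n is divisible by 6, then n is divisible by 18.


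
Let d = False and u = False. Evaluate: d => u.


Implication is false only when antecedent is true and consequent is false.
Substitute: d=False, u=False.
False => False evaluates to True.

True


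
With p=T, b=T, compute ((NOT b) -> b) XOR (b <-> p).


Substitute p=T, b=T:
NOT b = F
(NOT b) -> b = F -> T = T
b <-> p = T <-> T = T
((NOT b) -> b) XOR (b <-> p) = T XOR T = F

F


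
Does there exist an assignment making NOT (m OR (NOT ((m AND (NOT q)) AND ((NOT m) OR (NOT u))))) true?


Check all 8 assignments over {m, q, u}:
m | q | u | φ
-------------
F | F | F | F
T | F | F | F
F | T | F | F
T | T | F | F
F | F | T | F
T | F | T | F
F | T | T | F
T | T | T | F
No assignment makes the formula true.

Unsatisfiable.


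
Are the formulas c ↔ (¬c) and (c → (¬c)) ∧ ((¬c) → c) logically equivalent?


Compare truth tables:
c | φ | ψ
---------
F | F | F
T | F | F
The columns φ and ψ agree on every row.

Yes, they are logically equivalent.


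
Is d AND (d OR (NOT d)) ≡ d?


Compare truth tables:
d | φ | ψ
---------
F | F | F
T | T | T
The columns φ and ψ agree on every row.

Yes, they are logically equivalent.


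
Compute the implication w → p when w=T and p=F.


Implication is false only when antecedent is true and consequent is false.
Substitute: w=T, p=F.
T → F evaluates to F.

F


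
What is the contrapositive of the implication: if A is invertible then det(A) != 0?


The contrapositive of (P → Q) is (¬Q → ¬P); it is logically equivalent to the original.
Here P = 'A is invertible' and Q = 'det(A) != 0'.

If not (det(A) != 0), then not (A is invertible).


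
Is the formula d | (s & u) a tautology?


Build the truth table over {d, s, u}:
d | s | u | φ
-------------
False | False | False | False
True | False | False | True
False | True | False | False
True | True | False | True
False | False | True | False
True | False | True | True
False | True | True | True
True | True | True | True
Counterexample at row 1: with d=False, s=False, u=False, the formula is False.

No, it is not a tautology.


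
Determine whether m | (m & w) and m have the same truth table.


Compare truth tables:
m | w | φ | ψ
-------------
False | False | False | False
True | False | True | True
False | True | False | False
True | True | True | True
The columns φ and ψ agree on every row.

Yes, they are logically equivalent.


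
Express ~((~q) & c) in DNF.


Step 1: Apply De Morgan: ¬((¬q) ∧ c) = ¬(¬q) ∨ ¬c.
Step 2: Eliminate any double negations (¬¬X = X).

q | (~c)


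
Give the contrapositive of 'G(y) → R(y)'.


The contrapositive of (P → Q) is (¬Q → ¬P); it is logically equivalent to the original.
Here P = 'G(y)' and Q = 'R(y)'.

If not (R(y)), then not (G(y)).


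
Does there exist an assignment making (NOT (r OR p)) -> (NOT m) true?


Search for a satisfying assignment over {m, p, r}.
Try m=F, p=F, r=F: the formula evaluates to T.
A satisfying assignment exists.

Satisfiable.


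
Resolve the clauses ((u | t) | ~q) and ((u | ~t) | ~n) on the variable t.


The clauses contain complementary literals t and ~t.
Resolution eliminates this pair and disjoins the remaining literals (merging duplicates).

((u | ~q) | ~n)


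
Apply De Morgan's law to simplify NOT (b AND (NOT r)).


De Morgan: the negation of a conjunction is the disjunction of the negations.
Distribute NOT across AND, flipping it to OR, and negate each literal.

(NOT b) OR r


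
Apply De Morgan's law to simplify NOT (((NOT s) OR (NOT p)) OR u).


De Morgan: the negation of a disjunction is the conjunction of the negations.
Distribute NOT across OR, flipping it to AND, and negate each literal.

(s AND p) AND (NOT u)


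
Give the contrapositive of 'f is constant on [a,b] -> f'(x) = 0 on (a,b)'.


The contrapositive of (P → Q) is (¬Q → ¬P); it is logically equivalent to the original.
Here P = 'f is constant on [a,b]' and Q = 'f'(x) = 0 on (a,b)'.

If not (f'(x) = 0 on (a,b)), then not (f is constant on [a,b]).


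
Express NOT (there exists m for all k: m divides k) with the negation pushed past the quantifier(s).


Negation flips each quantifier (∀↔∃) and negates the inner predicate.
¬(there exists m for all k: φ) = for all m there exists k: ¬φ.

for all m there exists k: NOT(m divides k)


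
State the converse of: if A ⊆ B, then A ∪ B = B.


The converse of (P → Q) is (Q → P). It is not in general equivalent to the original.
Here P = 'A ⊆ B' and Q = 'A ∪ B = B'.

If A ∪ B = B, then A ⊆ B.


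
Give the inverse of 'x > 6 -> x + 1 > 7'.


The inverse of (P → Q) is (¬P → ¬Q). It is equivalent to the converse, not to the original.
Here P = 'x > 6' and Q = 'x + 1 > 7'.

If not (x > 6), then not (x + 1 > 7).


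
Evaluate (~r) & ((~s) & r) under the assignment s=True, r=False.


Substitute s=True, r=False:
~r = True
~s = False
(~s) & r = False & False = False
(~r) & ((~s) & r) = True & False = False

False


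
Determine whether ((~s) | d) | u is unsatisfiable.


Truth table over {d, s, u}:
d | s | u | φ
-------------
False | False | False | True
True | False | False | True
False | True | False | False
True | True | False | True
False | False | True | True
True | False | True | True
False | True | True | True
True | True | True | True
Satisfying assignment at row 1: d=False, s=False, u=False gives True.

No, it is not a contradiction.


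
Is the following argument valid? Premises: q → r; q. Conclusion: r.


This matches the form of modus ponens: the conclusion follows in every model of the premises.

Valid.


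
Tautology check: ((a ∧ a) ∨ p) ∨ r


Build the truth table over {a, p, r}:
a | p | r | φ
-------------
F | F | F | F
T | F | F | T
F | T | F | T
T | T | F | T
F | F | T | T
T | F | T | T
F | T | T | T
T | T | T | T
Counterexample at row 1: with a=F, p=F, r=F, the formula is F.

No, it is not a tautology.


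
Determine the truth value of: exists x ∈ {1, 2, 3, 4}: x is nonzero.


Evaluate the predicate on each element: 1:True, 2:True, 3:True, 4:True.
Witness x = 1 satisfies the predicate.

True


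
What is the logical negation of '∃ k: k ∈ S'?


¬(∀ x: φ) = ∃ x: ¬φ, and ¬(∃ x: φ) = ∀ x: ¬φ.
Apply to the existential statement.

∀ k: ¬(k ∈ S)


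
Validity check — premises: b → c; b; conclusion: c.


This matches the form of modus ponens: the conclusion follows in every model of the premises.

Valid.


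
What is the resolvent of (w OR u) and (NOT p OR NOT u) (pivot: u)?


The clauses contain complementary literals u and NOTu.
Resolution eliminates this pair and disjoins the remaining literals (merging duplicates).

(w OR NOT p)


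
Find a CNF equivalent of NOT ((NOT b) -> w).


Step 1: Rewrite (¬b) → w as ¬(¬b) ∨ w.
Step 2: Negate: ¬(¬(¬b) ∨ w) = (¬b) ∧ ¬w (De Morgan + double negation).

(NOT b) AND (NOT w)


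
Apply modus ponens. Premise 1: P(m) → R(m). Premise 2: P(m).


Modus ponens: from (P → Q) and P, infer Q.
P = 'P(m)' is asserted, and P → Q holds, so Q follows.

R(m).


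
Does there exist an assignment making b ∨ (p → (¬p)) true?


Search for a satisfying assignment over {b, p}.
Try b=F, p=F: the formula evaluates to T.
A satisfying assignment exists.

Satisfiable.


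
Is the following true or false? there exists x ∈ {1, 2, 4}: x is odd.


Evaluate the predicate on each element: 1:T, 2:F, 4:F.
Witness x = 1 satisfies the predicate.

T


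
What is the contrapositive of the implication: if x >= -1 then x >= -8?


The contrapositive of (P → Q) is (¬Q → ¬P); it is logically equivalent to the original.
Here P = 'x >= -1' and Q = 'x >= -8'.

If not (x >= -8), then not (x >= -1).


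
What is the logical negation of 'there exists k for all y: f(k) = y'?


Negation flips each quantifier (∀↔∃) and negates the inner predicate.
¬(there exists k for all y: φ) = for all k there exists y: ¬φ.

for all k there exists y: NOT(f(k) = y)


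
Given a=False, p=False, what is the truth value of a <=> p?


Biconditional is true when both operands have the same truth value.
Substitute: a=False, p=False.
False <=> False evaluates to True.

True


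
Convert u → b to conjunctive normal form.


Step 1: Rewrite u → b as ¬u ∨ b.

(¬u) ∨ b


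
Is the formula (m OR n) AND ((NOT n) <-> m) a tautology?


Build the truth table over {m, n}:
m | n | φ
---------
F | F | F
T | F | T
F | T | T
T | T | F
Counterexample at row 1: with m=F, n=F, the formula is F.

No, it is not a tautology.


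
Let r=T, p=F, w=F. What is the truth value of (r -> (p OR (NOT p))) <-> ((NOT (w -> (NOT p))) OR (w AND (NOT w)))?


Substitute r=T, p=F, w=F:
NOT p = T
p OR (NOT p) = F OR T = T
r -> (p OR (NOT p)) = T -> T = T
NOT p = T
w -> (NOT p) = F -> T = T
NOT (w -> (NOT p)) = F
NOT w = T
w AND (NOT w) = F AND T = F
(NOT (w -> (NOT p))) OR (w AND (NOT w)) = F OR F = F
(r -> (p OR (NOT p))) <-> ((NOT (w -> (NOT p))) OR (w AND (NOT w))) = T <-> F = F

F


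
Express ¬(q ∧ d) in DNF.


Step 1: Apply De Morgan: ¬(q ∧ d) = ¬q ∨ ¬d.

(¬q) ∨ (¬d)


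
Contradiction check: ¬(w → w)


Truth table over {w}:
w | φ
-----
F | F
T | F
Every row is false.

Yes, it is a contradiction.


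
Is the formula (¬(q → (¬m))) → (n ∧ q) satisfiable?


Search for a satisfying assignment over {m, n, q}.
Try m=F, n=F, q=F: the formula evaluates to T.
A satisfying assignment exists.

Satisfiable.


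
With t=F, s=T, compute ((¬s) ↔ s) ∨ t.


Substitute t=F, s=T:
¬s = F
(¬s) ↔ s = F ↔ T = F
((¬s) ↔ s) ∨ t = F ∨ F = F

F


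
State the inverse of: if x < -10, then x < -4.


The inverse of (P → Q) is (¬P → ¬Q). It is equivalent to the converse, not to the original.
Here P = 'x < -10' and Q = 'x < -4'.

If not (x < -10), then not (x < -4).


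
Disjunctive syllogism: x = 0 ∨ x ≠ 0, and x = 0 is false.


Disjunctive syllogism: from (P ∨ Q) and ¬P, infer Q.
One disjunct, 'x = 0', is ruled out; the other must hold.

x ≠ 0


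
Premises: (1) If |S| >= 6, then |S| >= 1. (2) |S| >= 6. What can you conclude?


Modus ponens: from (P → Q) and P, infer Q.
P = '|S| >= 6' is asserted, and P → Q holds, so Q follows.

|S| >= 1.


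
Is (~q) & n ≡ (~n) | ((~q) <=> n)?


Compare truth tables:
n | q | φ | ψ
-------------
False | False | False | True
True | False | True | True
False | True | False | True
True | True | False | False
They differ at row 1 (n=False, q=False): φ=False but ψ=True.

No, they are not logically equivalent.


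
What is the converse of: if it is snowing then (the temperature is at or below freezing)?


The converse of (P → Q) is (Q → P). It is not in general equivalent to the original.
Here P = 'it is snowing' and Q = '(the temperature is at or below freezing)'.

If (the temperature is at or below freezing), then it is snowing.
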